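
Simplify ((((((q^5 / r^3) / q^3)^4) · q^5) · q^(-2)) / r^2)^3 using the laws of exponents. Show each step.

q^33r^(-42)

((((((q^5 / r^3) / q^3)^4) · q^5) · q^(-2)) / r^2)^3
= ((((((q^5 / r^3) / q^3)^4) · q^5) · q^(-2))^3) / ((r^2)^3)    [power of a quotient]
= ((((((q^5 / r^3) / q^3)^4) · q^5)^3) · ((q^(-2))^3)) / ((r^2)^3)    [power of a product]
= ((((((q^5 / r^3) / q^3)^4)^3) · ((q^5)^3)) · ((q^(-2))^3)) / ((r^2)^3)    [power of a product]
= (((((q^5 / r^3) / q^3)^12) · ((q^5)^3)) · ((q^(-2))^3)) / ((r^2)^3)    [power of a power]
= (((((q^5 / r^3)^12) / ((q^3)^12)) · ((q^5)^3)) · ((q^(-2))^3)) / ((r^2)^3)    [power of a quotient]
= ((((((q^5)^12) / ((r^3)^12)) / ((q^3)^12)) · ((q^5)^3)) · ((q^(-2))^3)) / ((r^2)^3)    [power of a quotient]
= ((((q^60 / ((r^3)^12)) / ((q^3)^12)) · ((q^5)^3)) · ((q^(-2))^3)) / ((r^2)^3)    [power of a power]
= ((((q^60 / r^36) / ((q^3)^12)) · ((q^5)^3)) · ((q^(-2))^3)) / ((r^2)^3)    [power of a power]
= ((((q^60 / r^36) / q^36) · ((q^5)^3)) · ((q^(-2))^3)) / ((r^2)^3)    [power of a power]
= ((((q^60 / r^36) / q^36) · q^15) · ((q^(-2))^3)) / ((r^2)^3)    [power of a power]
= ((((q^60 / r^36) / q^36) · q^15) · q^(-6)) / ((r^2)^3)    [power of a power]
= ((((q^60 / r^36) / q^36) · q^15) · q^(-6)) / r^6    [power of a power]
= q^33r^(-42)    [quotient of powers; product of powers]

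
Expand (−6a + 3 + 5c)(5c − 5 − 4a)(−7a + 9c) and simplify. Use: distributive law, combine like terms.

566a^2c − 625ac^2 − 126a^2 + 232ac − 168a^3 − 90c^2 + 105a − 135c + 225c^3

(−6a + 3 + 5c)(5c − 5 − 4a)(−7a + 9c)
= (−30ac + 30a + 24a^2 + 15c − 15 − 12a + 25c^2 − 25c − 20ac)(−7a + 9c)    [distributive law]
= (−50ac + 18a + 24a^2 − 10c − 15 + 25c^2)(−7a + 9c)    [combine like terms]
= 350a^2c − 450ac^2 − 126a^2 + 162ac − 168a^3 + 216a^2c + 70ac − 90c^2 + 105a − 135c − 175ac^2 + 225c^3    [distributive law]
= 566a^2c − 625ac^2 − 126a^2 + 232ac − 168a^3 − 90c^2 + 105a − 135c + 225c^3    [combine like terms]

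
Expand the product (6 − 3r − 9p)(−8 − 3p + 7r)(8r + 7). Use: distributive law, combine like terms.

(6 − 3r − 9p)(−8 − 3p + 7r)(8r + 7)
= (−48 − 18p + 42r + 24r + 9pr − 21r² + 72p + 27p² − 63pr)(8r + 7)    [distributive law]
= (−48 + 54p + 66r − 54pr − 21r² + 27p²)(8r + 7)    [combine like terms]
= −384r − 336 + 432pr + 378p + 528r² + 462r − 432pr² − 378pr − 168r³ − 147r² + 216p²r + 189p²    [distributive law]
= 78r − 336 + 54pr + 378p + 381r² − 432pr² − 168r³ + 216p²r + 189p²    [combine like terms]

78r − 336 + 54pr + 378p + 381r² − 432pr² − 168r³ + 216p²r + 189p²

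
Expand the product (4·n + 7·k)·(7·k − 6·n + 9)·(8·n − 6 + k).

−136·k·n² + 624·k·n + 378·k²·n − 192·n³ + 432·n² − 216·n − 231·k² + 49·k³ − 378·k

(4·n + 7·k)·(7·k − 6·n + 9)·(8·n − 6 + k)
= (28·k·n − 24·n² + 36·n + 49·k² − 42·k·n + 63·k)·(8·n − 6 + k)    [distributive law]
= (−14·k·n − 24·n² + 36·n + 49·k² + 63·k)·(8·n − 6 + k)    [combine like terms]
= −112·k·n² + 84·k·n − 14·k²·n − 192·n³ + 144·n² − 24·k·n² + 288·n² − 216·n + 36·k·n + 392·k²·n − 294·k² + 49·k³ + 504·k·n − 378·k + 63·k²    [distributive law]
= −136·k·n² + 624·k·n + 378·k²·n − 192·n³ + 432·n² − 216·n − 231·k² + 49·k³ − 378·k    [combine like terms]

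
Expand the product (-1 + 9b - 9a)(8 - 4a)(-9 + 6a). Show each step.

(-1 + 9b - 9a)(8 - 4a)(-9 + 6a)
= (-8 + 4a + 72b - 36ab - 72a + 36a^2)(-9 + 6a)    [distributive law]
= (-8 - 68a + 72b - 36ab + 36a^2)(-9 + 6a)    [combine like terms]
= 72 - 48a + 612a - 408a^2 - 648b + 432ab + 324ab - 216a^2b - 324a^2 + 216a^3    [distributive law]
= 72 + 564a - 732a^2 - 648b + 756ab - 216a^2b + 216a^3    [combine like terms]

72 + 564a - 732a^2 - 648b + 756ab - 216a^2b + 216a^3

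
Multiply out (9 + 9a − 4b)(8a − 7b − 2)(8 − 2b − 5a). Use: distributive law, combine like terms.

522a − 593ab + 306a² − 404b + 334b² − 144 + 331a²b − 360a³ + 50ab² − 56b³

(9 + 9a − 4b)(8a − 7b − 2)(8 − 2b − 5a)
= (72a − 63b − 18 + 72a² − 63ab − 18a − 32ab + 28b² + 8b)(8 − 2b − 5a)    [distributive law]
= (54a − 55b − 18 + 72a² − 95ab + 28b²)(8 − 2b − 5a)    [combine like terms]
= 432a − 108ab − 270a² − 440b + 110b² + 275ab − 144 + 36b + 90a + 576a² − 144a²b − 360a³ − 760ab + 190ab² + 475a²b + 224b² − 56b³ − 140ab²    [distributive law]
= 522a − 593ab + 306a² − 404b + 334b² − 144 + 331a²b − 360a³ + 50ab² − 56b³    [combine like terms]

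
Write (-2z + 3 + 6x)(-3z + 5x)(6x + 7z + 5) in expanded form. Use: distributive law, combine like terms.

-160xz² + 42z³ - 33z² + 42x²z - 89xz - 45z + 240x² + 75x + 180x³

(-2z + 3 + 6x)(-3z + 5x)(6x + 7z + 5)
= (6z² - 10xz - 9z + 15x - 18xz + 30x²)(6x + 7z + 5)    [distributive law]
= (6z² - 28xz - 9z + 15x + 30x²)(6x + 7z + 5)    [combine like terms]
= 36xz² + 42z³ + 30z² - 168x²z - 196xz² - 140xz - 54xz - 63z² - 45z + 90x² + 105xz + 75x + 180x³ + 210x²z + 150x²    [distributive law]
= -160xz² + 42z³ - 33z² + 42x²z - 89xz - 45z + 240x² + 75x + 180x³    [combine like terms]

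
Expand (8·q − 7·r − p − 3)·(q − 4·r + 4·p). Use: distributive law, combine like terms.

8·q^2 − 39·q·r + 31·p·q + 28·r^2 − 24·p·r − 4·p^2 − 3·q + 12·r − 12·p

(8·q − 7·r − p − 3)·(q − 4·r + 4·p)
= 8·q^2 − 32·q·r + 32·p·q − 7·q·r + 28·r^2 − 28·p·r − p·q + 4·p·r − 4·p^2 − 3·q + 12·r − 12·p    [distributive law]
= 8·q^2 − 39·q·r + 31·p·q + 28·r^2 − 24·p·r − 4·p^2 − 3·q + 12·r − 12·p    [combine like terms]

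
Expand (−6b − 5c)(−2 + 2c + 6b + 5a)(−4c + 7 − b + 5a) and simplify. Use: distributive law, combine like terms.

(−6b − 5c)(−2 + 2c + 6b + 5a)(−4c + 7 − b + 5a)
= (12b − 12bc − 36b^2 − 30ab + 10c − 10c^2 − 30bc − 25ac)(−4c + 7 − b + 5a)    [distributive law]
= (12b − 42bc − 36b^2 − 30ab + 10c − 10c^2 − 25ac)(−4c + 7 − b + 5a)    [combine like terms]
= −48bc + 84b − 12b^2 + 60ab + 168bc^2 − 294bc + 42b^2c − 210abc + 144b^2c − 252b^2 + 36b^3 − 180ab^2 + 120abc − 210ab + 30ab^2 − 150a^2b − 40c^2 + 70c − 10bc + 50ac + 40c^3 − 70c^2 + 10bc^2 − 50ac^2 + 100ac^2 − 175ac + 25abc − 125a^2c    [distributive law]
= −352bc + 84b − 264b^2 − 150ab + 178bc^2 + 186b^2c − 65abc + 36b^3 − 150ab^2 − 150a^2b − 110c^2 + 70c − 125ac + 40c^3 + 50ac^2 − 125a^2c    [combine like terms]

−352bc + 84b − 264b^2 − 150ab + 178bc^2 + 186b^2c − 65abc + 36b^3 − 150ab^2 − 150a^2b − 110c^2 + 70c − 125ac + 40c^3 + 50ac^2 − 125a^2c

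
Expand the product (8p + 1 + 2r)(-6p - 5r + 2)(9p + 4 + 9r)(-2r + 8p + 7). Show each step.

-6336p³r - 3456p⁴ - 3840p³ - 7112p²r - 250p² - 2664p²r² - 4044pr² - 893pr + 396pr³ + 470p - 371r² + 82r - 532r³ + 56 + 180r⁴

(8p + 1 + 2r)(-6p - 5r + 2)(9p + 4 + 9r)(-2r + 8p + 7)
= (-48p² - 40pr + 16p - 6p - 5r + 2 - 12pr - 10r² + 4r)(9p + 4 + 9r)(-2r + 8p + 7)    [distributive law]
= (-48p² - 52pr + 10p - r + 2 - 10r²)(9p + 4 + 9r)(-2r + 8p + 7)    [combine like terms]
= (-432p³ - 192p² - 432p²r - 468p²r - 208pr - 468pr² + 90p² + 40p + 90pr - 9pr - 4r - 9r² + 18p + 8 + 18r - 90pr² - 40r² - 90r³)(-2r + 8p + 7)    [distributive law]
= (-432p³ - 102p² - 900p²r - 127pr - 558pr² + 58p + 14r - 49r² + 8 - 90r³)(-2r + 8p + 7)    [combine like terms]
= 864p³r - 3456p⁴ - 3024p³ + 204p²r - 816p³ - 714p² + 1800p²r² - 7200p³r - 6300p²r + 254pr² - 1016p²r - 889pr + 1116pr³ - 4464p²r² - 3906pr² - 116pr + 464p² + 406p - 28r² + 112pr + 98r + 98r³ - 392pr² - 343r² - 16r + 64p + 56 + 180r⁴ - 720pr³ - 630r³    [distributive law]
= -6336p³r - 3456p⁴ - 3840p³ - 7112p²r - 250p² - 2664p²r² - 4044pr² - 893pr + 396pr³ + 470p - 371r² + 82r - 532r³ + 56 + 180r⁴    [combine like terms]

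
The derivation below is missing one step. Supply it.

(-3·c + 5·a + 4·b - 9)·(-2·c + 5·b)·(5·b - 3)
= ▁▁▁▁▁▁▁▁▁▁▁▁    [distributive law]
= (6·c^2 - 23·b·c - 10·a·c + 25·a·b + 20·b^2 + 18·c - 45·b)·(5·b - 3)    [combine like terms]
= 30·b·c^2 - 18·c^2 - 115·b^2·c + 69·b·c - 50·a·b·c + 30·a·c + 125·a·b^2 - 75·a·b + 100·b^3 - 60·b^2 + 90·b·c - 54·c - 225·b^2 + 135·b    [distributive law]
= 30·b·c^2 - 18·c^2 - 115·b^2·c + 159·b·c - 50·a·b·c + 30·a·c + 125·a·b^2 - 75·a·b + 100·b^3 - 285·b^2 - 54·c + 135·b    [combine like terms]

Applying distributive law to the line above:

(6·c^2 - 15·b·c - 10·a·c + 25·a·b - 8·b·c + 20·b^2 + 18·c - 45·b)·(5·b - 3)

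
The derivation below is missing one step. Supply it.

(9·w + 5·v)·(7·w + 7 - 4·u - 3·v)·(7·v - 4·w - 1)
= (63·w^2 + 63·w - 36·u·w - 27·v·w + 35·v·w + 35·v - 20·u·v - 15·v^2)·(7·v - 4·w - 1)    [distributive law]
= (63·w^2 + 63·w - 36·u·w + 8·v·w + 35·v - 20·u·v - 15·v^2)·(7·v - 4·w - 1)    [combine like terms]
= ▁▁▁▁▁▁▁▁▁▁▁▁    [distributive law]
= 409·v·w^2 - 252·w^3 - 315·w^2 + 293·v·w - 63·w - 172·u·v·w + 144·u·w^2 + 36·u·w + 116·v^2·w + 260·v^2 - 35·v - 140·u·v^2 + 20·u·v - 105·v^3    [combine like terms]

Applying distributive law to the line above:

441·v·w^2 - 252·w^3 - 63·w^2 + 441·v·w - 252·w^2 - 63·w - 252·u·v·w + 144·u·w^2 + 36·u·w + 56·v^2·w - 32·v·w^2 - 8·v·w + 245·v^2 - 140·v·w - 35·v - 140·u·v^2 + 80·u·v·w + 20·u·v - 105·v^3 + 60·v^2·w + 15·v^2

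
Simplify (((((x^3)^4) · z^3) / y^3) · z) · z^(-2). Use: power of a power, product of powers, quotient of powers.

x^12y^(-3)z^2

(((((x^3)^4) · z^3) / y^3) · z) · z^(-2)
= (((x^12 · z^3) / y^3) · z) · z^(-2)    [power of a power]
= x^12y^(-3)z^2    [quotient of powers; product of powers]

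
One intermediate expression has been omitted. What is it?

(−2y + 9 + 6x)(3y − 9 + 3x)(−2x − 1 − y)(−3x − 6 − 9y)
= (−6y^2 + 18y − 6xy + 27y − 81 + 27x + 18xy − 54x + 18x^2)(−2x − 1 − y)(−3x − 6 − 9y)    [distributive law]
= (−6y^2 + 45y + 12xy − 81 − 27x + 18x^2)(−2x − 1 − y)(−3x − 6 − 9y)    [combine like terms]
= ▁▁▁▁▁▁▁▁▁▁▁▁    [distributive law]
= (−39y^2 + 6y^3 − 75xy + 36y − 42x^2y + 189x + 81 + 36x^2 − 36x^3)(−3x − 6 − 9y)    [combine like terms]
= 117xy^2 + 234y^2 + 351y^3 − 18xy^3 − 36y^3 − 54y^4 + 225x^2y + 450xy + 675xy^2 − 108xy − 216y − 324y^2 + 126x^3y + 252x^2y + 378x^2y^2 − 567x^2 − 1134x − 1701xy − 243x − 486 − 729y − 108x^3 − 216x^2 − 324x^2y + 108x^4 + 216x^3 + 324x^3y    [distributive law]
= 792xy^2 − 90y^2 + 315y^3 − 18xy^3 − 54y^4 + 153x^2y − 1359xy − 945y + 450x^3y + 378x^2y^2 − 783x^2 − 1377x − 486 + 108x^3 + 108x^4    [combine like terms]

Applying distributive law to the line above:

(12xy^2 + 6y^2 + 6y^3 − 90xy − 45y − 45y^2 − 24x^2y − 12xy − 12xy^2 + 162x + 81 + 81y + 54x^2 + 27x + 27xy − 36x^3 − 18x^2 − 18x^2y)(−3x − 6 − 9y)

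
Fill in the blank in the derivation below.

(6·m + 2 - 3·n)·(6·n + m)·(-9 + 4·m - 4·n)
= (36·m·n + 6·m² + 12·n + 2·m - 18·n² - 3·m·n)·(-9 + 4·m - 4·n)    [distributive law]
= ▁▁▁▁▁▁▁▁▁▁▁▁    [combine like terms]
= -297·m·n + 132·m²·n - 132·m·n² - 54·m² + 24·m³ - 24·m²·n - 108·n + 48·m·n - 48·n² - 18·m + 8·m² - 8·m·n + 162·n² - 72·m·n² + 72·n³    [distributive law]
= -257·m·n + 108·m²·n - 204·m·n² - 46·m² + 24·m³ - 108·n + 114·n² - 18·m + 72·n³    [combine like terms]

Applying combine like terms to the line above:

(33·m·n + 6·m² + 12·n + 2·m - 18·n²)·(-9 + 4·m - 4·n)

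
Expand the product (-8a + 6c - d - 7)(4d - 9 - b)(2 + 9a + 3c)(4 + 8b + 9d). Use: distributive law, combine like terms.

5459ad - 1133abd - 2259ad^2 + 4680a^2d - 1656a^2bd - 2592a^2d^2 - 1950acd + 690abcd + 1080acd^2 + 2844a + 6004ab + 2592a^2 + 5472a^2b - 1080ac - 2280abc + 632ab^2 + 576a^2b^2 - 240ab^2c + 693cd + 21bcd - 129cd^2 - 1170c^2d + 414bc^2d + 648c^2d^2 + 324c + 684bc - 648c^2 - 1368bc^2 + 72b^2c - 144b^2c^2 - 374d^2 - 46bd^2 - 72d^3 - 207abd^2 - 324ad^3 - 69bcd^2 - 108cd^3 + 982d - 170bd + 16b^2d + 72ab^2d + 24b^2cd + 504 + 1064b + 112b^2

(-8a + 6c - d - 7)(4d - 9 - b)(2 + 9a + 3c)(4 + 8b + 9d)
= (-32ad + 72a + 8ab + 24cd - 54c - 6bc - 4d^2 + 9d + bd - 28d + 63 + 7b)(2 + 9a + 3c)(4 + 8b + 9d)    [distributive law]
= (-32ad + 72a + 8ab + 24cd - 54c - 6bc - 4d^2 - 19d + bd + 63 + 7b)(2 + 9a + 3c)(4 + 8b + 9d)    [combine like terms]
= (-64ad - 288a^2d - 96acd + 144a + 648a^2 + 216ac + 16ab + 72a^2b + 24abc + 48cd + 216acd + 72c^2d - 108c - 486ac - 162c^2 - 12bc - 54abc - 18bc^2 - 8d^2 - 36ad^2 - 12cd^2 - 38d - 171ad - 57cd + 2bd + 9abd + 3bcd + 126 + 567a + 189c + 14b + 63ab + 21bc)(4 + 8b + 9d)    [distributive law]
= (-235ad - 288a^2d + 120acd + 711a + 648a^2 - 270ac + 79ab + 72a^2b - 30abc - 9cd + 72c^2d + 81c - 162c^2 + 9bc - 18bc^2 - 8d^2 - 36ad^2 - 12cd^2 - 38d + 2bd + 9abd + 3bcd + 126 + 14b)(4 + 8b + 9d)    [combine like terms]
= -940ad - 1880abd - 2115ad^2 - 1152a^2d - 2304a^2bd - 2592a^2d^2 + 480acd + 960abcd + 1080acd^2 + 2844a + 5688ab + 6399ad + 2592a^2 + 5184a^2b + 5832a^2d - 1080ac - 2160abc - 2430acd + 316ab + 632ab^2 + 711abd + 288a^2b + 576a^2b^2 + 648a^2bd - 120abc - 240ab^2c - 270abcd - 36cd - 72bcd - 81cd^2 + 288c^2d + 576bc^2d + 648c^2d^2 + 324c + 648bc + 729cd - 648c^2 - 1296bc^2 - 1458c^2d + 36bc + 72b^2c + 81bcd - 72bc^2 - 144b^2c^2 - 162bc^2d - 32d^2 - 64bd^2 - 72d^3 - 144ad^2 - 288abd^2 - 324ad^3 - 48cd^2 - 96bcd^2 - 108cd^3 - 152d - 304bd - 342d^2 + 8bd + 16b^2d + 18bd^2 + 36abd + 72ab^2d + 81abd^2 + 12bcd + 24b^2cd + 27bcd^2 + 504 + 1008b + 1134d + 56b + 112b^2 + 126bd    [distributive law]
= 5459ad - 1133abd - 2259ad^2 + 4680a^2d - 1656a^2bd - 2592a^2d^2 - 1950acd + 690abcd + 1080acd^2 + 2844a + 6004ab + 2592a^2 + 5472a^2b - 1080ac - 2280abc + 632ab^2 + 576a^2b^2 - 240ab^2c + 693cd + 21bcd - 129cd^2 - 1170c^2d + 414bc^2d + 648c^2d^2 + 324c + 684bc - 648c^2 - 1368bc^2 + 72b^2c - 144b^2c^2 - 374d^2 - 46bd^2 - 72d^3 - 207abd^2 - 324ad^3 - 69bcd^2 - 108cd^3 + 982d - 170bd + 16b^2d + 72ab^2d + 24b^2cd + 504 + 1064b + 112b^2    [combine like terms]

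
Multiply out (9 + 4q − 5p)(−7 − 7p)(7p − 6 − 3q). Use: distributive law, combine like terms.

(9 + 4q − 5p)(−7 − 7p)(7p − 6 − 3q)
= (−63 − 63p − 28q − 28pq + 35p + 35p^2)(7p − 6 − 3q)    [distributive law]
= (−63 − 28p − 28q − 28pq + 35p^2)(7p − 6 − 3q)    [combine like terms]
= −441p + 378 + 189q − 196p^2 + 168p + 84pq − 196pq + 168q + 84q^2 − 196p^2q + 168pq + 84pq^2 + 245p^3 − 210p^2 − 105p^2q    [distributive law]
= −273p + 378 + 357q − 406p^2 + 56pq + 84q^2 − 301p^2q + 84pq^2 + 245p^3    [combine like terms]

−273p + 378 + 357q − 406p^2 + 56pq + 84q^2 − 301p^2q + 84pq^2 + 245p^3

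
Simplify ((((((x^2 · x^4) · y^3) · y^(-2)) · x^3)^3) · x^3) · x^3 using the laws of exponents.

((((((x^2 · x^4) · y^3) · y^(-2)) · x^3)^3) · x^3) · x^3
= ((((((x^2 · x^4) · y^3) · y^(-2))^3) · ((x^3)^3)) · x^3) · x^3    [power of a product]
= ((((((x^2 · x^4) · y^3)^3) · ((y^(-2))^3)) · ((x^3)^3)) · x^3) · x^3    [power of a product]
= ((((((x^2 · x^4)^3) · ((y^3)^3)) · ((y^(-2))^3)) · ((x^3)^3)) · x^3) · x^3    [power of a product]
= (((((((x^2)^3) · ((x^4)^3)) · ((y^3)^3)) · ((y^(-2))^3)) · ((x^3)^3)) · x^3) · x^3    [power of a product]
= (((((x^6 · ((x^4)^3)) · ((y^3)^3)) · ((y^(-2))^3)) · ((x^3)^3)) · x^3) · x^3    [power of a power]
= (((((x^6 · x^12) · ((y^3)^3)) · ((y^(-2))^3)) · ((x^3)^3)) · x^3) · x^3    [power of a power]
= ((((x^18 · ((y^3)^3)) · ((y^(-2))^3)) · ((x^3)^3)) · x^3) · x^3    [product of powers]
= ((((x^18 · y^9) · ((y^(-2))^3)) · ((x^3)^3)) · x^3) · x^3    [power of a power]
= ((((x^18 · y^9) · y^(-6)) · ((x^3)^3)) · x^3) · x^3    [power of a power]
= ((((x^18 · y^9) · y^(-6)) · x^9) · x^3) · x^3    [power of a power]
= x^33·y^3    [product of powers]

x^33·y^3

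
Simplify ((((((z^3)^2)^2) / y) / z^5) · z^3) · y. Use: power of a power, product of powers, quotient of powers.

((((((z^3)^2)^2) / y) / z^5) · z^3) · y
= (((((z^3)^4) / y) / z^5) · z^3) · y    [power of a power]
= (((z^12 / y) / z^5) · z^3) · y    [power of a power]
= z^10    [quotient of powers; product of powers]

z^10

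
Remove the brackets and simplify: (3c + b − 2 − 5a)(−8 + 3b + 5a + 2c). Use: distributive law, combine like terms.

(3c + b − 2 − 5a)(−8 + 3b + 5a + 2c)
= −24c + 9bc + 15ac + 6c² − 8b + 3b² + 5ab + 2bc + 16 − 6b − 10a − 4c + 40a − 15ab − 25a² − 10ac    [distributive law]
= −28c + 11bc + 5ac + 6c² − 14b + 3b² − 10ab + 16 + 30a − 25a²    [combine like terms]

−28c + 11bc + 5ac + 6c² − 14b + 3b² − 10ab + 16 + 30a − 25a²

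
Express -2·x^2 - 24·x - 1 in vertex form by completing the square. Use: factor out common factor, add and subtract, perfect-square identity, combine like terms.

-2·x^2 - 24·x - 1
= -2(x^2 + 12·x) - 1    [factor out -2 from the x-terms]
= -2(x^2 + 12·x + 36 - 36) - 1    [add and subtract 36 inside the bracket]
= -2(x + 6)^2 + 72 - 1    [perfect-square identity]
= -2(x + 6)^2 + 71    [combine constants]

-2(x + 6)^2 + 71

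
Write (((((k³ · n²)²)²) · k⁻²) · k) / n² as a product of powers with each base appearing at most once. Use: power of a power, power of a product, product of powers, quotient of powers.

k¹¹n⁶

(((((k³ · n²)²)²) · k⁻²) · k) / n²
= ((((k³ · n²)⁴) · k⁻²) · k) / n²    [power of a power]
= (((((k³)⁴) · ((n²)⁴)) · k⁻²) · k) / n²    [power of a product]
= (((k¹² · ((n²)⁴)) · k⁻²) · k) / n²    [power of a power]
= (((k¹² · n⁸) · k⁻²) · k) / n²    [power of a power]
= k¹¹n⁶    [quotient of powers; product of powers]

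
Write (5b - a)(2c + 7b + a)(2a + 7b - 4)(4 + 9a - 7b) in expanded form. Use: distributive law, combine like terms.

(5b - a)(2c + 7b + a)(2a + 7b - 4)(4 + 9a - 7b)
= (10bc + 35b^2 + 5ab - 2ac - 7ab - a^2)(2a + 7b - 4)(4 + 9a - 7b)    [distributive law]
= (10bc + 35b^2 - 2ab - 2ac - a^2)(2a + 7b - 4)(4 + 9a - 7b)    [combine like terms]
= (20abc + 70b^2c - 40bc + 70ab^2 + 245b^3 - 140b^2 - 4a^2b - 14ab^2 + 8ab - 4a^2c - 14abc + 8ac - 2a^3 - 7a^2b + 4a^2)(4 + 9a - 7b)    [distributive law]
= (6abc + 70b^2c - 40bc + 56ab^2 + 245b^3 - 140b^2 - 11a^2b + 8ab - 4a^2c + 8ac - 2a^3 + 4a^2)(4 + 9a - 7b)    [combine like terms]
= 24abc + 54a^2bc - 42ab^2c + 280b^2c + 630ab^2c - 490b^3c - 160bc - 360abc + 280b^2c + 224ab^2 + 504a^2b^2 - 392ab^3 + 980b^3 + 2205ab^3 - 1715b^4 - 560b^2 - 1260ab^2 + 980b^3 - 44a^2b - 99a^3b + 77a^2b^2 + 32ab + 72a^2b - 56ab^2 - 16a^2c - 36a^3c + 28a^2bc + 32ac + 72a^2c - 56abc - 8a^3 - 18a^4 + 14a^3b + 16a^2 + 36a^3 - 28a^2b    [distributive law]
= -392abc + 82a^2bc + 588ab^2c + 560b^2c - 490b^3c - 160bc - 1092ab^2 + 581a^2b^2 + 1813ab^3 + 1960b^3 - 1715b^4 - 560b^2 - 85a^3b + 32ab + 56a^2c - 36a^3c + 32ac + 28a^3 - 18a^4 + 16a^2    [combine like terms]

-392abc + 82a^2bc + 588ab^2c + 560b^2c - 490b^3c - 160bc - 1092ab^2 + 581a^2b^2 + 1813ab^3 + 1960b^3 - 1715b^4 - 560b^2 - 85a^3b + 32ab + 56a^2c - 36a^3c + 32ac + 28a^3 - 18a^4 + 16a^2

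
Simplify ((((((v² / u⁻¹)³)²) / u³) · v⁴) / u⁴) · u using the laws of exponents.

((((((v² / u⁻¹)³)²) / u³) · v⁴) / u⁴) · u
= (((((v² / u⁻¹)⁶) / u³) · v⁴) / u⁴) · u    [power of a power]
= ((((((v²)⁶) / ((u⁻¹)⁶)) / u³) · v⁴) / u⁴) · u    [power of a quotient]
= ((((v¹² / ((u⁻¹)⁶)) / u³) · v⁴) / u⁴) · u    [power of a power]
= ((((v¹² / u⁻⁶) / u³) · v⁴) / u⁴) · u    [power of a power]
= v¹⁶    [quotient of powers; product of powers]

v¹⁶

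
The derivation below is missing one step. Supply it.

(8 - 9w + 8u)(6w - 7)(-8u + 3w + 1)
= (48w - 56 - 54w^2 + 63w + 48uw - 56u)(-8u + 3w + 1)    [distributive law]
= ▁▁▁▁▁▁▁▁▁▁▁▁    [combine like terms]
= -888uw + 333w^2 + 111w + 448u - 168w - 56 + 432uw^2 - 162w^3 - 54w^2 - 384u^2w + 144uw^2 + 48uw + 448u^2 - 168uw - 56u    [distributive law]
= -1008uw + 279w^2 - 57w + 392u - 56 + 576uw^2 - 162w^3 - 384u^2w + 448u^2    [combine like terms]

Applying combine like terms to the line above:

(111w - 56 - 54w^2 + 48uw - 56u)(-8u + 3w + 1)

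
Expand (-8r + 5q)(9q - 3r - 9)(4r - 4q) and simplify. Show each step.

(-8r + 5q)(9q - 3r - 9)(4r - 4q)
= (-72qr + 24r² + 72r + 45q² - 15qr - 45q)(4r - 4q)    [distributive law]
= (-87qr + 24r² + 72r + 45q² - 45q)(4r - 4q)    [combine like terms]
= -348qr² + 348q²r + 96r³ - 96qr² + 288r² - 288qr + 180q²r - 180q³ - 180qr + 180q²    [distributive law]
= -444qr² + 528q²r + 96r³ + 288r² - 468qr - 180q³ + 180q²    [combine like terms]

-444qr² + 528q²r + 96r³ + 288r² - 468qr - 180q³ + 180q²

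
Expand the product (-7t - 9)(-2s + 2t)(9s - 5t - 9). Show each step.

126s²t - 196st² - 378st + 70t³ + 216t² + 162s² - 162s + 162t

(-7t - 9)(-2s + 2t)(9s - 5t - 9)
= (14st - 14t² + 18s - 18t)(9s - 5t - 9)    [distributive law]
= 126s²t - 70st² - 126st - 126st² + 70t³ + 126t² + 162s² - 90st - 162s - 162st + 90t² + 162t    [distributive law]
= 126s²t - 196st² - 378st + 70t³ + 216t² + 162s² - 162s + 162t    [combine like terms]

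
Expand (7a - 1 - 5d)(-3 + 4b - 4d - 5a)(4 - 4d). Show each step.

(7a - 1 - 5d)(-3 + 4b - 4d - 5a)(4 - 4d)
= (-21a + 28ab - 28ad - 35a² + 3 - 4b + 4d + 5a + 15d - 20bd + 20d² + 25ad)(4 - 4d)    [distributive law]
= (-16a + 28ab - 3ad - 35a² + 3 - 4b + 19d - 20bd + 20d²)(4 - 4d)    [combine like terms]
= -64a + 64ad + 112ab - 112abd - 12ad + 12ad² - 140a² + 140a²d + 12 - 12d - 16b + 16bd + 76d - 76d² - 80bd + 80bd² + 80d² - 80d³    [distributive law]
= -64a + 52ad + 112ab - 112abd + 12ad² - 140a² + 140a²d + 12 + 64d - 16b - 64bd + 4d² + 80bd² - 80d³    [combine like terms]

-64a + 52ad + 112ab - 112abd + 12ad² - 140a² + 140a²d + 12 + 64d - 16b - 64bd + 4d² + 80bd² - 80d³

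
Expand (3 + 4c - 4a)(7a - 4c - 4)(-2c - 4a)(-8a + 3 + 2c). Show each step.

(3 + 4c - 4a)(7a - 4c - 4)(-2c - 4a)(-8a + 3 + 2c)
= (21a - 12c - 12 + 28ac - 16c² - 16c - 28a² + 16ac + 16a)(-2c - 4a)(-8a + 3 + 2c)    [distributive law]
= (37a - 28c - 12 + 44ac - 16c² - 28a²)(-2c - 4a)(-8a + 3 + 2c)    [combine like terms]
= (-74ac - 148a² + 56c² + 112ac + 24c + 48a - 88ac² - 176a²c + 32c³ + 64ac² + 56a²c + 112a³)(-8a + 3 + 2c)    [distributive law]
= (38ac - 148a² + 56c² + 24c + 48a - 24ac² - 120a²c + 32c³ + 112a³)(-8a + 3 + 2c)    [combine like terms]
= -304a²c + 114ac + 76ac² + 1184a³ - 444a² - 296a²c - 448ac² + 168c² + 112c³ - 192ac + 72c + 48c² - 384a² + 144a + 96ac + 192a²c² - 72ac² - 48ac³ + 960a³c - 360a²c - 240a²c² - 256ac³ + 96c³ + 64c⁴ - 896a⁴ + 336a³ + 224a³c    [distributive law]
= -960a²c + 18ac - 444ac² + 1520a³ - 828a² + 216c² + 208c³ + 72c + 144a - 48a²c² - 304ac³ + 1184a³c + 64c⁴ - 896a⁴    [combine like terms]

-960a²c + 18ac - 444ac² + 1520a³ - 828a² + 216c² + 208c³ + 72c + 144a - 48a²c² - 304ac³ + 1184a³c + 64c⁴ - 896a⁴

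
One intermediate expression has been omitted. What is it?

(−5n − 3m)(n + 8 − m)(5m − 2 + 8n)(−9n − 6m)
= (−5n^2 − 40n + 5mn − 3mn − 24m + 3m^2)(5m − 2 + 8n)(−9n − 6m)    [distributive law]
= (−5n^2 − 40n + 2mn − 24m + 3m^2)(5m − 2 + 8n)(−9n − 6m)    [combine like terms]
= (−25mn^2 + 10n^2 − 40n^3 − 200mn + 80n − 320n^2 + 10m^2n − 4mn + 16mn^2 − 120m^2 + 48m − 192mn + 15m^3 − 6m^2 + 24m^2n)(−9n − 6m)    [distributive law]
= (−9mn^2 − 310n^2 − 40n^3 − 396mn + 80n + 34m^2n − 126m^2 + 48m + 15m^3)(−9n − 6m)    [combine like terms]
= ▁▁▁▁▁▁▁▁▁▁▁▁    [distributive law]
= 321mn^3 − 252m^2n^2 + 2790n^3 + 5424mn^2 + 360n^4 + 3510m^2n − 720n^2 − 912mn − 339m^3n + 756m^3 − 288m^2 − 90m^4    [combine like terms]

Applying distributive law to the line above:

81mn^3 + 54m^2n^2 + 2790n^3 + 1860mn^2 + 360n^4 + 240mn^3 + 3564mn^2 + 2376m^2n − 720n^2 − 480mn − 306m^2n^2 − 204m^3n + 1134m^2n + 756m^3 − 432mn − 288m^2 − 135m^3n − 90m^4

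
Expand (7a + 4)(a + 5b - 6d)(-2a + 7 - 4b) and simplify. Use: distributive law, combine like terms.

(7a + 4)(a + 5b - 6d)(-2a + 7 - 4b)
= (7a^2 + 35ab - 42ad + 4a + 20b - 24d)(-2a + 7 - 4b)    [distributive law]
= -14a^3 + 49a^2 - 28a^2b - 70a^2b + 245ab - 140ab^2 + 84a^2d - 294ad + 168abd - 8a^2 + 28a - 16ab - 40ab + 140b - 80b^2 + 48ad - 168d + 96bd    [distributive law]
= -14a^3 + 41a^2 - 98a^2b + 189ab - 140ab^2 + 84a^2d - 246ad + 168abd + 28a + 140b - 80b^2 - 168d + 96bd    [combine like terms]

-14a^3 + 41a^2 - 98a^2b + 189ab - 140ab^2 + 84a^2d - 246ad + 168abd + 28a + 140b - 80b^2 - 168d + 96bd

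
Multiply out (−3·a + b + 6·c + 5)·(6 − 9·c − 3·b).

(−3·a + b + 6·c + 5)·(6 − 9·c − 3·b)
= −18·a + 27·a·c + 9·a·b + 6·b − 9·b·c − 3·b^2 + 36·c − 54·c^2 − 18·b·c + 30 − 45·c − 15·b    [distributive law]
= −18·a + 27·a·c + 9·a·b − 9·b − 27·b·c − 3·b^2 − 9·c − 54·c^2 + 30    [combine like terms]

−18·a + 27·a·c + 9·a·b − 9·b − 27·b·c − 3·b^2 − 9·c − 54·c^2 + 30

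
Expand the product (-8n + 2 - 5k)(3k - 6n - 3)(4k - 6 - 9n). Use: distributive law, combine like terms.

159k^2n - 177kn + 138kn^2 - 396n^2 - 432n^3 - 18n + 174k^2 - 150k + 36 - 60k^3

(-8n + 2 - 5k)(3k - 6n - 3)(4k - 6 - 9n)
= (-24kn + 48n^2 + 24n + 6k - 12n - 6 - 15k^2 + 30kn + 15k)(4k - 6 - 9n)    [distributive law]
= (6kn + 48n^2 + 12n + 21k - 6 - 15k^2)(4k - 6 - 9n)    [combine like terms]
= 24k^2n - 36kn - 54kn^2 + 192kn^2 - 288n^2 - 432n^3 + 48kn - 72n - 108n^2 + 84k^2 - 126k - 189kn - 24k + 36 + 54n - 60k^3 + 90k^2 + 135k^2n    [distributive law]
= 159k^2n - 177kn + 138kn^2 - 396n^2 - 432n^3 - 18n + 174k^2 - 150k + 36 - 60k^3    [combine like terms]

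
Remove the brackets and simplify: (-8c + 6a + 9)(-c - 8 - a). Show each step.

(-8c + 6a + 9)(-c - 8 - a)
= 8c² + 64c + 8ac - 6ac - 48a - 6a² - 9c - 72 - 9a    [distributive law]
= 8c² + 55c + 2ac - 57a - 6a² - 72    [combine like terms]

8c² + 55c + 2ac - 57a - 6a² - 72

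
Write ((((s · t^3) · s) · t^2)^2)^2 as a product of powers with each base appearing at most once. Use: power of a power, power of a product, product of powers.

s^8t^20

((((s · t^3) · s) · t^2)^2)^2
= (((s · t^3) · s) · t^2)^4    [power of a power]
= (((s · t^3) · s)^4) · ((t^2)^4)    [power of a product]
= (((s · t^3)^4) · (s^4)) · ((t^2)^4)    [power of a product]
= (((s^4) · ((t^3)^4)) · (s^4)) · ((t^2)^4)    [power of a product]
= ((s^4 · t^12) · (s^4)) · ((t^2)^4)    [power of a power]
= ((s^4 · t^12) · s^4) · t^8    [power of a power]
= s^8t^20    [product of powers]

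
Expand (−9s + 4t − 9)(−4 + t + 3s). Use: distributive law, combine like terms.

9s + 3st − 27s^2 − 25t + 4t^2 + 36

(−9s + 4t − 9)(−4 + t + 3s)
= 36s − 9st − 27s^2 − 16t + 4t^2 + 12st + 36 − 9t − 27s    [distributive law]
= 9s + 3st − 27s^2 − 25t + 4t^2 + 36    [combine like terms]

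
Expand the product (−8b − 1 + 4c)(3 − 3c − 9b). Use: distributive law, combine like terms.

−15b − 12bc + 72b² − 3 + 15c − 12c²

(−8b − 1 + 4c)(3 − 3c − 9b)
= −24b + 24bc + 72b² − 3 + 3c + 9b + 12c − 12c² − 36bc    [distributive law]
= −15b − 12bc + 72b² − 3 + 15c − 12c²    [combine like terms]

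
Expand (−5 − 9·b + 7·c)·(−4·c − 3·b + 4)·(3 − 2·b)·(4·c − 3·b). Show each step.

(−5 − 9·b + 7·c)·(−4·c − 3·b + 4)·(3 − 2·b)·(4·c − 3·b)
= (20·c + 15·b − 20 + 36·b·c + 27·b^2 − 36·b − 28·c^2 − 21·b·c + 28·c)·(3 − 2·b)·(4·c − 3·b)    [distributive law]
= (48·c − 21·b − 20 + 15·b·c + 27·b^2 − 28·c^2)·(3 − 2·b)·(4·c − 3·b)    [combine like terms]
= (144·c − 96·b·c − 63·b + 42·b^2 − 60 + 40·b + 45·b·c − 30·b^2·c + 81·b^2 − 54·b^3 − 84·c^2 + 56·b·c^2)·(4·c − 3·b)    [distributive law]
= (144·c − 51·b·c − 23·b + 123·b^2 − 60 − 30·b^2·c − 54·b^3 − 84·c^2 + 56·b·c^2)·(4·c − 3·b)    [combine like terms]
= 576·c^2 − 432·b·c − 204·b·c^2 + 153·b^2·c − 92·b·c + 69·b^2 + 492·b^2·c − 369·b^3 − 240·c + 180·b − 120·b^2·c^2 + 90·b^3·c − 216·b^3·c + 162·b^4 − 336·c^3 + 252·b·c^2 + 224·b·c^3 − 168·b^2·c^2    [distributive law]
= 576·c^2 − 524·b·c + 48·b·c^2 + 645·b^2·c + 69·b^2 − 369·b^3 − 240·c + 180·b − 288·b^2·c^2 − 126·b^3·c + 162·b^4 − 336·c^3 + 224·b·c^3    [combine like terms]

576·c^2 − 524·b·c + 48·b·c^2 + 645·b^2·c + 69·b^2 − 369·b^3 − 240·c + 180·b − 288·b^2·c^2 − 126·b^3·c + 162·b^4 − 336·c^3 + 224·b·c^3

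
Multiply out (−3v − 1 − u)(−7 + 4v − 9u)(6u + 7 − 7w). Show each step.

263uv + 119v − 119vw − 72uv^2 − 84v^2 + 84v^2w + 138u^2v − 161uvw + 154u + 49 − 49w + 159u^2 − 112uw + 54u^3 − 63u^2w

(−3v − 1 − u)(−7 + 4v − 9u)(6u + 7 − 7w)
= (21v − 12v^2 + 27uv + 7 − 4v + 9u + 7u − 4uv + 9u^2)(6u + 7 − 7w)    [distributive law]
= (17v − 12v^2 + 23uv + 7 + 16u + 9u^2)(6u + 7 − 7w)    [combine like terms]
= 102uv + 119v − 119vw − 72uv^2 − 84v^2 + 84v^2w + 138u^2v + 161uv − 161uvw + 42u + 49 − 49w + 96u^2 + 112u − 112uw + 54u^3 + 63u^2 − 63u^2w    [distributive law]
= 263uv + 119v − 119vw − 72uv^2 − 84v^2 + 84v^2w + 138u^2v − 161uvw + 154u + 49 − 49w + 159u^2 − 112uw + 54u^3 − 63u^2w    [combine like terms]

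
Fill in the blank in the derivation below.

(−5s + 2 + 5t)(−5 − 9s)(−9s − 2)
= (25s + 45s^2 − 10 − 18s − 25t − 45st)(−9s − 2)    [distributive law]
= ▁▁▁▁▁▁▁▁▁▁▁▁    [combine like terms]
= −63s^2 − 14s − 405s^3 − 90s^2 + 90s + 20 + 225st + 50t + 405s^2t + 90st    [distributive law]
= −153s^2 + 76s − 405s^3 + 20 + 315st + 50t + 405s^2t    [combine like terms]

By combine like terms:

(7s + 45s^2 − 10 − 25t − 45st)(−9s − 2)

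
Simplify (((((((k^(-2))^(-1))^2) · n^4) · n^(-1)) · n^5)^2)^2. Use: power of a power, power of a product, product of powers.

k^16n^32

(((((((k^(-2))^(-1))^2) · n^4) · n^(-1)) · n^5)^2)^2
= ((((((k^(-2))^(-1))^2) · n^4) · n^(-1)) · n^5)^4    [power of a power]
= ((((((k^(-2))^(-1))^2) · n^4) · n^(-1))^4) · ((n^5)^4)    [power of a product]
= ((((((k^(-2))^(-1))^2) · n^4)^4) · ((n^(-1))^4)) · ((n^5)^4)    [power of a product]
= ((((((k^(-2))^(-1))^2)^4) · ((n^4)^4)) · ((n^(-1))^4)) · ((n^5)^4)    [power of a product]
= (((((k^(-2))^(-1))^8) · ((n^4)^4)) · ((n^(-1))^4)) · ((n^5)^4)    [power of a power]
= ((((k^(-2))^(-8)) · ((n^4)^4)) · ((n^(-1))^4)) · ((n^5)^4)    [power of a power]
= ((k^16 · ((n^4)^4)) · ((n^(-1))^4)) · ((n^5)^4)    [power of a power]
= ((k^16 · n^16) · ((n^(-1))^4)) · ((n^5)^4)    [power of a power]
= ((k^16 · n^16) · n^(-4)) · ((n^5)^4)    [power of a power]
= ((k^16 · n^16) · n^(-4)) · n^20    [power of a power]
= k^16n^32    [product of powers]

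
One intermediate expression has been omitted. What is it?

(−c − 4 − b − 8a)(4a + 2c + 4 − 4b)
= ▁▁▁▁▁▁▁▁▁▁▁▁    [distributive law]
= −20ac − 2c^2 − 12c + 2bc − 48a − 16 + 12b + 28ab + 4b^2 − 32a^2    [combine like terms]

After distributive law, the bracketed line is:

−4ac − 2c^2 − 4c + 4bc − 16a − 8c − 16 + 16b − 4ab − 2bc − 4b + 4b^2 − 32a^2 − 16ac − 32a + 32ab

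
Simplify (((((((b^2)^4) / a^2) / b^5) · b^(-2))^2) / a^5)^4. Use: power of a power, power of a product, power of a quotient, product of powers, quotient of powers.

a^(-36)b^8

(((((((b^2)^4) / a^2) / b^5) · b^(-2))^2) / a^5)^4
= (((((((b^2)^4) / a^2) / b^5) · b^(-2))^2)^4) / ((a^5)^4)    [power of a quotient]
= ((((((b^2)^4) / a^2) / b^5) · b^(-2))^8) / ((a^5)^4)    [power of a power]
= ((((((b^2)^4) / a^2) / b^5)^8) · ((b^(-2))^8)) / ((a^5)^4)    [power of a product]
= ((((((b^2)^4) / a^2)^8) / ((b^5)^8)) · ((b^(-2))^8)) / ((a^5)^4)    [power of a quotient]
= ((((((b^2)^4)^8) / ((a^2)^8)) / ((b^5)^8)) · ((b^(-2))^8)) / ((a^5)^4)    [power of a quotient]
= (((((b^2)^32) / ((a^2)^8)) / ((b^5)^8)) · ((b^(-2))^8)) / ((a^5)^4)    [power of a power]
= (((b^64 / ((a^2)^8)) / ((b^5)^8)) · ((b^(-2))^8)) / ((a^5)^4)    [power of a power]
= (((b^64 / a^16) / ((b^5)^8)) · ((b^(-2))^8)) / ((a^5)^4)    [power of a power]
= (((b^64 / a^16) / b^40) · ((b^(-2))^8)) / ((a^5)^4)    [power of a power]
= (((b^64 / a^16) / b^40) · b^(-16)) / ((a^5)^4)    [power of a power]
= (((b^64 / a^16) / b^40) · b^(-16)) / a^20    [power of a power]
= a^(-36)b^8    [quotient of powers; product of powers]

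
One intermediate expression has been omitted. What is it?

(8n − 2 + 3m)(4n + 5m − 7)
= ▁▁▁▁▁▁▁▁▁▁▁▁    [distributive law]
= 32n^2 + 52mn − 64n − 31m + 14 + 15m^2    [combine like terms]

After distributive law, the bracketed line is:

32n^2 + 40mn − 56n − 8n − 10m + 14 + 12mn + 15m^2 − 21m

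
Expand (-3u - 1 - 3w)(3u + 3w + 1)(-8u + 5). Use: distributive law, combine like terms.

(-3u - 1 - 3w)(3u + 3w + 1)(-8u + 5)
= (-9u² - 9uw - 3u - 3u - 3w - 1 - 9uw - 9w² - 3w)(-8u + 5)    [distributive law]
= (-9u² - 18uw - 6u - 6w - 1 - 9w²)(-8u + 5)    [combine like terms]
= 72u³ - 45u² + 144u²w - 90uw + 48u² - 30u + 48uw - 30w + 8u - 5 + 72uw² - 45w²    [distributive law]
= 72u³ + 3u² + 144u²w - 42uw - 22u - 30w - 5 + 72uw² - 45w²    [combine like terms]

72u³ + 3u² + 144u²w - 42uw - 22u - 30w - 5 + 72uw² - 45w²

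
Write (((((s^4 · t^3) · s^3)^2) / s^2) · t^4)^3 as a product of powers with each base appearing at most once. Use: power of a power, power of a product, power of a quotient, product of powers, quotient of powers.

s^36t^30

(((((s^4 · t^3) · s^3)^2) / s^2) · t^4)^3
= (((((s^4 · t^3) · s^3)^2) / s^2)^3) · ((t^4)^3)    [power of a product]
= (((((s^4 · t^3) · s^3)^2)^3) / ((s^2)^3)) · ((t^4)^3)    [power of a quotient]
= ((((s^4 · t^3) · s^3)^6) / ((s^2)^3)) · ((t^4)^3)    [power of a power]
= ((((s^4 · t^3)^6) · ((s^3)^6)) / ((s^2)^3)) · ((t^4)^3)    [power of a product]
= (((((s^4)^6) · ((t^3)^6)) · ((s^3)^6)) / ((s^2)^3)) · ((t^4)^3)    [power of a product]
= (((s^24 · ((t^3)^6)) · ((s^3)^6)) / ((s^2)^3)) · ((t^4)^3)    [power of a power]
= (((s^24 · t^18) · ((s^3)^6)) / ((s^2)^3)) · ((t^4)^3)    [power of a power]
= (((s^24 · t^18) · s^18) / ((s^2)^3)) · ((t^4)^3)    [power of a power]
= (((s^24 · t^18) · s^18) / s^6) · ((t^4)^3)    [power of a power]
= (((s^24 · t^18) · s^18) / s^6) · t^12    [power of a power]
= s^36t^30    [quotient of powers; product of powers]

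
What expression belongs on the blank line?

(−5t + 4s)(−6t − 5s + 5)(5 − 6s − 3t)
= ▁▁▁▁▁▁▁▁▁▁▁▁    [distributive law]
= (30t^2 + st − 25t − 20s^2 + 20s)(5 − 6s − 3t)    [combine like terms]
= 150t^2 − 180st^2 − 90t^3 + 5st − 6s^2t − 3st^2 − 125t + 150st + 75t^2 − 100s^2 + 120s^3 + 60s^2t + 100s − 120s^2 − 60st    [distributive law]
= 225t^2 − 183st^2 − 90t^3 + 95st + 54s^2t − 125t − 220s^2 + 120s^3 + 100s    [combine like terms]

By distributive law:

(30t^2 + 25st − 25t − 24st − 20s^2 + 20s)(5 − 6s − 3t)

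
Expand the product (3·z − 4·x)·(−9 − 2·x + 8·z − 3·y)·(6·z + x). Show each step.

(3·z − 4·x)·(−9 − 2·x + 8·z − 3·y)·(6·z + x)
= (−27·z − 6·x·z + 24·z^2 − 9·y·z + 36·x + 8·x^2 − 32·x·z + 12·x·y)·(6·z + x)    [distributive law]
= (−27·z − 38·x·z + 24·z^2 − 9·y·z + 36·x + 8·x^2 + 12·x·y)·(6·z + x)    [combine like terms]
= −162·z^2 − 27·x·z − 228·x·z^2 − 38·x^2·z + 144·z^3 + 24·x·z^2 − 54·y·z^2 − 9·x·y·z + 216·x·z + 36·x^2 + 48·x^2·z + 8·x^3 + 72·x·y·z + 12·x^2·y    [distributive law]
= −162·z^2 + 189·x·z − 204·x·z^2 + 10·x^2·z + 144·z^3 − 54·y·z^2 + 63·x·y·z + 36·x^2 + 8·x^3 + 12·x^2·y    [combine like terms]

−162·z^2 + 189·x·z − 204·x·z^2 + 10·x^2·z + 144·z^3 − 54·y·z^2 + 63·x·y·z + 36·x^2 + 8·x^3 + 12·x^2·y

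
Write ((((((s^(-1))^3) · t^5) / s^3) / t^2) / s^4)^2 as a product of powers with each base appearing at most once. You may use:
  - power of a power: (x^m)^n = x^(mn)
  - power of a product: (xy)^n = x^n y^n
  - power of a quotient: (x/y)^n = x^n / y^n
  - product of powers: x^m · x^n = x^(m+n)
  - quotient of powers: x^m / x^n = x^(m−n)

s^(-20)t^6

((((((s^(-1))^3) · t^5) / s^3) / t^2) / s^4)^2
= ((((((s^(-1))^3) · t^5) / s^3) / t^2)^2) / ((s^4)^2)    [power of a quotient]
= ((((((s^(-1))^3) · t^5) / s^3)^2) / ((t^2)^2)) / ((s^4)^2)    [power of a quotient]
= ((((((s^(-1))^3) · t^5)^2) / ((s^3)^2)) / ((t^2)^2)) / ((s^4)^2)    [power of a quotient]
= ((((((s^(-1))^3)^2) · ((t^5)^2)) / ((s^3)^2)) / ((t^2)^2)) / ((s^4)^2)    [power of a product]
= (((((s^(-1))^6) · ((t^5)^2)) / ((s^3)^2)) / ((t^2)^2)) / ((s^4)^2)    [power of a power]
= (((s^(-6) · ((t^5)^2)) / ((s^3)^2)) / ((t^2)^2)) / ((s^4)^2)    [power of a power]
= (((s^(-6) · t^10) / ((s^3)^2)) / ((t^2)^2)) / ((s^4)^2)    [power of a power]
= (((s^(-6) · t^10) / s^6) / ((t^2)^2)) / ((s^4)^2)    [power of a power]
= (((s^(-6) · t^10) / s^6) / t^4) / ((s^4)^2)    [power of a power]
= (((s^(-6) · t^10) / s^6) / t^4) / s^8    [power of a power]
= s^(-20)t^6    [quotient of powers; product of powers]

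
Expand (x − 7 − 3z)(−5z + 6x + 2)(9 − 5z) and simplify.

−7xz + 115xz^2 + 54x^2 − 30x^2z − 360x + 331z − 10z^2 − 126 − 75z^3

(x − 7 − 3z)(−5z + 6x + 2)(9 − 5z)
= (−5xz + 6x^2 + 2x + 35z − 42x − 14 + 15z^2 − 18xz − 6z)(9 − 5z)    [distributive law]
= (−23xz + 6x^2 − 40x + 29z − 14 + 15z^2)(9 − 5z)    [combine like terms]
= −207xz + 115xz^2 + 54x^2 − 30x^2z − 360x + 200xz + 261z − 145z^2 − 126 + 70z + 135z^2 − 75z^3    [distributive law]
= −7xz + 115xz^2 + 54x^2 − 30x^2z − 360x + 331z − 10z^2 − 126 − 75z^3    [combine like terms]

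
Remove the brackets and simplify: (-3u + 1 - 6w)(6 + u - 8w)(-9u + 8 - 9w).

129u² - 190u + 693uw + 27u³ - 135u²w - 594uw² + 48 - 406w + 780w² - 432w³

(-3u + 1 - 6w)(6 + u - 8w)(-9u + 8 - 9w)
= (-18u - 3u² + 24uw + 6 + u - 8w - 36w - 6uw + 48w²)(-9u + 8 - 9w)    [distributive law]
= (-17u - 3u² + 18uw + 6 - 44w + 48w²)(-9u + 8 - 9w)    [combine like terms]
= 153u² - 136u + 153uw + 27u³ - 24u² + 27u²w - 162u²w + 144uw - 162uw² - 54u + 48 - 54w + 396uw - 352w + 396w² - 432uw² + 384w² - 432w³    [distributive law]
= 129u² - 190u + 693uw + 27u³ - 135u²w - 594uw² + 48 - 406w + 780w² - 432w³    [combine like terms]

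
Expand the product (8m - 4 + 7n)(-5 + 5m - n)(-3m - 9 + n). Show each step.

-180m^2 + 480m - 210mn - 120m^3 - 41m^2n + 48mn^2 - 180 + 299n + 32n^2 - 7n^3

(8m - 4 + 7n)(-5 + 5m - n)(-3m - 9 + n)
= (-40m + 40m^2 - 8mn + 20 - 20m + 4n - 35n + 35mn - 7n^2)(-3m - 9 + n)    [distributive law]
= (-60m + 40m^2 + 27mn + 20 - 31n - 7n^2)(-3m - 9 + n)    [combine like terms]
= 180m^2 + 540m - 60mn - 120m^3 - 360m^2 + 40m^2n - 81m^2n - 243mn + 27mn^2 - 60m - 180 + 20n + 93mn + 279n - 31n^2 + 21mn^2 + 63n^2 - 7n^3    [distributive law]
= -180m^2 + 480m - 210mn - 120m^3 - 41m^2n + 48mn^2 - 180 + 299n + 32n^2 - 7n^3    [combine like terms]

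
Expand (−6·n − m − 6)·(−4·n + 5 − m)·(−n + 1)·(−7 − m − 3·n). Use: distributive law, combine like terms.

(−6·n − m − 6)·(−4·n + 5 − m)·(−n + 1)·(−7 − m − 3·n)
= (24·n^2 − 30·n + 6·m·n + 4·m·n − 5·m + m^2 + 24·n − 30 + 6·m)·(−n + 1)·(−7 − m − 3·n)    [distributive law]
= (24·n^2 − 6·n + 10·m·n + m + m^2 − 30)·(−n + 1)·(−7 − m − 3·n)    [combine like terms]
= (−24·n^3 + 24·n^2 + 6·n^2 − 6·n − 10·m·n^2 + 10·m·n − m·n + m − m^2·n + m^2 + 30·n − 30)·(−7 − m − 3·n)    [distributive law]
= (−24·n^3 + 30·n^2 + 24·n − 10·m·n^2 + 9·m·n + m − m^2·n + m^2 − 30)·(−7 − m − 3·n)    [combine like terms]
= 168·n^3 + 24·m·n^3 + 72·n^4 − 210·n^2 − 30·m·n^2 − 90·n^3 − 168·n − 24·m·n − 72·n^2 + 70·m·n^2 + 10·m^2·n^2 + 30·m·n^3 − 63·m·n − 9·m^2·n − 27·m·n^2 − 7·m − m^2 − 3·m·n + 7·m^2·n + m^3·n + 3·m^2·n^2 − 7·m^2 − m^3 − 3·m^2·n + 210 + 30·m + 90·n    [distributive law]
= 78·n^3 + 54·m·n^3 + 72·n^4 − 282·n^2 + 13·m·n^2 − 78·n − 90·m·n + 13·m^2·n^2 − 5·m^2·n + 23·m − 8·m^2 + m^3·n − m^3 + 210    [combine like terms]

78·n^3 + 54·m·n^3 + 72·n^4 − 282·n^2 + 13·m·n^2 − 78·n − 90·m·n + 13·m^2·n^2 − 5·m^2·n + 23·m − 8·m^2 + m^3·n − m^3 + 210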